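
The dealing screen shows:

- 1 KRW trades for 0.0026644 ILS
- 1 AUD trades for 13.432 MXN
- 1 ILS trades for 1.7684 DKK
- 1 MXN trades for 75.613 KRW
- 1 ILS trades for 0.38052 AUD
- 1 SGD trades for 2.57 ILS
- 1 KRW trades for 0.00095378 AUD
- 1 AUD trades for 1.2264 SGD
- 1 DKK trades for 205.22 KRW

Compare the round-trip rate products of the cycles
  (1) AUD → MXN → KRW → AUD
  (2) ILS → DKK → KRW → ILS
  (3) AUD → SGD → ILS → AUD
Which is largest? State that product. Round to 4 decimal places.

1.1993

(1) 13.432 × 75.613 × 0.00095378 = 0.96869
(2) 1.7684 × 205.22 × 0.0026644 = 0.96694
(3) 1.2264 × 2.57 × 0.38052 = 1.19934
Highest is cycle (3) at 1.1993 (>1, arbitrage).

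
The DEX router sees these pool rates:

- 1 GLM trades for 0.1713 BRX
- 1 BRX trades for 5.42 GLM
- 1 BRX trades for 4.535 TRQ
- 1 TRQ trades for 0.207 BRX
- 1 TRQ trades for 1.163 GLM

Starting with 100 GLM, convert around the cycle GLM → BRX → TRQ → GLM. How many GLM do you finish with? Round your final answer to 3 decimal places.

90.347

100 GLM × 0.1713 = 17.13 BRX
17.13 BRX × 4.535 = 77.68455 TRQ
77.68455 TRQ × 1.163 = 90.34713165 GLM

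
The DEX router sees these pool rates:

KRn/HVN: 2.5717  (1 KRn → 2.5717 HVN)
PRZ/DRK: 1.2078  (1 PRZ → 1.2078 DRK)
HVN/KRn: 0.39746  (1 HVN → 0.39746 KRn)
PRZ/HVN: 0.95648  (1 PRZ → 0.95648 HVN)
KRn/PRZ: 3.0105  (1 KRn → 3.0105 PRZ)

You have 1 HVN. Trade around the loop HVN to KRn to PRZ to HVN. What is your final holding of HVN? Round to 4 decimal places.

1 HVN × 0.39746 = 0.39746 KRn
0.39746 KRn × 3.0105 = 1.19655333 PRZ
1.19655333 PRZ × 0.95648 = 1.1444793290784 HVN

1.1445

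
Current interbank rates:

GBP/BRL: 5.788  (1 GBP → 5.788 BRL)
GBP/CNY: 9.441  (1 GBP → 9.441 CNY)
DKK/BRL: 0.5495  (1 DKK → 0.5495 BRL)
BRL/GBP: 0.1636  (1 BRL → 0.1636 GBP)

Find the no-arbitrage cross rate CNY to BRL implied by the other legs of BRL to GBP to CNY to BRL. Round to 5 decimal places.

0.64744

Known legs of the cycle: 0.1636 × 9.441 = 1.5445476
For no arbitrage the full-cycle product must be 1, so the missing rate is 1 / 1.5445476 ≈ 0.6474388.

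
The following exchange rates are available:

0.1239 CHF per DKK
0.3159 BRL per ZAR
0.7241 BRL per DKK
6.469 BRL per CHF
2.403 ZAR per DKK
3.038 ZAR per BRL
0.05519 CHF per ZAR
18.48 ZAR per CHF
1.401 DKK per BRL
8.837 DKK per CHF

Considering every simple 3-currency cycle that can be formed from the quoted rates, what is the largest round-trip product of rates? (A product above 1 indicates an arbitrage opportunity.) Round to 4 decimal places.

1.1720

CHF→DKK→ZAR→CHF: 8.837 × 2.403 × 0.05519 = 1.17198
CHF→BRL→DKK→CHF: 6.469 × 1.401 × 0.1239 = 1.12291
CHF→BRL→ZAR→CHF: 6.469 × 3.038 × 0.05519 = 1.08464
ZAR→BRL→DKK→ZAR: 0.3159 × 1.401 × 2.403 = 1.06351
Maximum is CHF→DKK→ZAR→CHF at 1.1720; arbitrage exists.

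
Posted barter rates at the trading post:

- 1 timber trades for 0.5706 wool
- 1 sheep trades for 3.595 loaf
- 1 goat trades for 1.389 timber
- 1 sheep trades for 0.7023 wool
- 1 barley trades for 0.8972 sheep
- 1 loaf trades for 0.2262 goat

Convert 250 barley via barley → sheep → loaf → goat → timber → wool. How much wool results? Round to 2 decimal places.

144.56

250 barley × 0.8972 = 224.3 sheep
224.3 sheep × 3.595 = 806.3585 loaf
806.3585 loaf × 0.2262 = 182.3982927 goat
182.3982927 goat × 1.389 = 253.3512285603 timber
253.3512285603 timber × 0.5706 = 144.56221101650718 wool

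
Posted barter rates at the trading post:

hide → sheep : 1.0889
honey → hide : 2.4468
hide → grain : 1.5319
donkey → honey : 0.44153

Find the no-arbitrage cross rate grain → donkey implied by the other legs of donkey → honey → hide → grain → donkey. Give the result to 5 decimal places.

Known legs of the cycle: 0.44153 × 2.4468 × 1.5319 = 1.6549661117676
For no arbitrage the full-cycle product must be 1, so the missing rate is 1 / 1.6549661117676 ≈ 0.6042420.

0.60424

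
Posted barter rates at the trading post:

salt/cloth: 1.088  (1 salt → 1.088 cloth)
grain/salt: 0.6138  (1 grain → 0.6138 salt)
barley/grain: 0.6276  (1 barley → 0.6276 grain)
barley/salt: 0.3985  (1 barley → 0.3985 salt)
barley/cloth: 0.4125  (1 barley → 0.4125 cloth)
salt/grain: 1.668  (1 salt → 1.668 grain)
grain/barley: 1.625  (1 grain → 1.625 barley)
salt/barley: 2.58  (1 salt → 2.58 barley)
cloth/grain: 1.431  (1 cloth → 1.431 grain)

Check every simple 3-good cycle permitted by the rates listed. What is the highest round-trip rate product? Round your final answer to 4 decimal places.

1.0801

salt→grain→barley→salt: 1.668 × 1.625 × 0.3985 = 1.08013
salt→barley→grain→salt: 2.58 × 0.6276 × 0.6138 = 0.99387
cloth→grain→barley→cloth: 1.431 × 1.625 × 0.4125 = 0.95922
salt→cloth→grain→salt: 1.088 × 1.431 × 0.6138 = 0.95564
Maximum is salt→grain→barley→salt at 1.0801; arbitrage exists.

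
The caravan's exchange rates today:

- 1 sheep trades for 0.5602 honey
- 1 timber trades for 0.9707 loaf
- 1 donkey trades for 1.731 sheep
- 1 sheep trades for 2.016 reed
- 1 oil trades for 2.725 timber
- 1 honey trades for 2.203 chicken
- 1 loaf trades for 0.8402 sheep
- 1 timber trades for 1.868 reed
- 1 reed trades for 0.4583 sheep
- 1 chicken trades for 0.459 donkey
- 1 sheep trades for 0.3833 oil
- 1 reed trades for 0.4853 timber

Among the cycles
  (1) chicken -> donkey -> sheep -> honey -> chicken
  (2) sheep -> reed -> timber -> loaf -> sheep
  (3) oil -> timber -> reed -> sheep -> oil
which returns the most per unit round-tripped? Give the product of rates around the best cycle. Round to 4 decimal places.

0.9805

(1) 0.459 × 1.731 × 0.5602 × 2.203 = 0.98054
(2) 2.016 × 0.4853 × 0.9707 × 0.8402 = 0.79794
(3) 2.725 × 1.868 × 0.4583 × 0.3833 = 0.89419
Highest is cycle (1) at 0.9805 (≤1, no arbitrage).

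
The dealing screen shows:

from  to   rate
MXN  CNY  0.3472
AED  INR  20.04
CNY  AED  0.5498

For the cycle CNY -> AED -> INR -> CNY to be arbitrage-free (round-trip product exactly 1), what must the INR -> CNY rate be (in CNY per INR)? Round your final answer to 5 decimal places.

Known legs of the cycle: 0.5498 × 20.04 = 11.017992
For no arbitrage the full-cycle product must be 1, so the missing rate is 1 / 11.017992 ≈ 0.0907606.

0.09076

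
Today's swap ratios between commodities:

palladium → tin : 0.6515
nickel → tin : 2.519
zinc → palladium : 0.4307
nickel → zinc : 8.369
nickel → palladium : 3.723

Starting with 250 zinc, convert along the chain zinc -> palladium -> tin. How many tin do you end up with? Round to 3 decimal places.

70.150

250 zinc × 0.4307 = 107.675 palladium
107.675 palladium × 0.6515 = 70.1502625 tin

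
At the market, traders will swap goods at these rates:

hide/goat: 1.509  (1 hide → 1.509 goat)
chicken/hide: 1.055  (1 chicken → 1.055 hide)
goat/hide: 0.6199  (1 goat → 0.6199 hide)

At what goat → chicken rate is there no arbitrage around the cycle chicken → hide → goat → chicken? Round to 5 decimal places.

0.62814

Known legs of the cycle: 1.055 × 1.509 = 1.591995
For no arbitrage the full-cycle product must be 1, so the missing rate is 1 / 1.591995 ≈ 0.6281427.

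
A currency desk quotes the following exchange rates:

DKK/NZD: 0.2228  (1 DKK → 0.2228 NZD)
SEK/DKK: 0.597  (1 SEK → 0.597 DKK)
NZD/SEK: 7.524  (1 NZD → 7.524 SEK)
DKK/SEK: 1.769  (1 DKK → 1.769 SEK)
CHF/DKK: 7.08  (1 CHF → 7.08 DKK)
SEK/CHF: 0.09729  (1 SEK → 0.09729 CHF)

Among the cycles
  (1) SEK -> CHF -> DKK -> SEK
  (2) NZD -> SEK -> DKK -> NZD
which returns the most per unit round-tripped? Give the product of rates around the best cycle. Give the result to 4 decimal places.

1.2185

(1) 0.09729 × 7.08 × 1.769 = 1.21851
(2) 7.524 × 0.597 × 0.2228 = 1.00078
Highest is cycle (1) at 1.2185 (>1, arbitrage).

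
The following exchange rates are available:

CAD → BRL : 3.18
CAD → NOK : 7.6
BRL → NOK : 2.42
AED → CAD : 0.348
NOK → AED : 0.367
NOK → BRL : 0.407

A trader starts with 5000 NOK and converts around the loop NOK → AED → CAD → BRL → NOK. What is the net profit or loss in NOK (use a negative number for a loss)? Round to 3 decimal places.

5000 NOK × 0.367 = 1835 AED
1835 AED × 0.348 = 638.58 CAD
638.58 CAD × 3.18 = 2030.6844 BRL
2030.6844 BRL × 2.42 = 4914.256248 NOK
Net change: 4914.256248 − 5000 = -85.743752 NOK

-85.744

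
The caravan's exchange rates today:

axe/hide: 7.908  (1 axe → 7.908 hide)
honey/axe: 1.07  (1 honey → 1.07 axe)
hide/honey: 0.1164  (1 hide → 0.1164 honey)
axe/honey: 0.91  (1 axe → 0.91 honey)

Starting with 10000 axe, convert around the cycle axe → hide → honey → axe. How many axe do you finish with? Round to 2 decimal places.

10000 axe × 7.908 = 79080 hide
79080 hide × 0.1164 = 9204.912 honey
9204.912 honey × 1.07 = 9849.25584 axe

9849.26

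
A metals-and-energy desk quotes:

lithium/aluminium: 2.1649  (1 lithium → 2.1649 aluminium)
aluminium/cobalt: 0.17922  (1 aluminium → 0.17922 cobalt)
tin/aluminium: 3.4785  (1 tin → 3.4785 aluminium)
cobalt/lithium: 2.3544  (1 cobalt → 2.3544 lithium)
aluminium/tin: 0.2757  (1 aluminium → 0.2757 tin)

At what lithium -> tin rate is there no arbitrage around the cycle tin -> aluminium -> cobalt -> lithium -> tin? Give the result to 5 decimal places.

0.68130

Known legs of the cycle: 3.4785 × 0.17922 × 2.3544 = 1.467772443288
For no arbitrage the full-cycle product must be 1, so the missing rate is 1 / 1.467772443288 ≈ 0.6813045.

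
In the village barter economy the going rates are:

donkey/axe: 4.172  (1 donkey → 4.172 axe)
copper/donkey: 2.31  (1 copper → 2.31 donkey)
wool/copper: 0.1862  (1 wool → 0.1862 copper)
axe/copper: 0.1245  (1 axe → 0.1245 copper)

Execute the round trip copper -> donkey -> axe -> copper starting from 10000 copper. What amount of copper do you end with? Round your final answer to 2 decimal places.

11998.46

10000 copper × 2.31 = 23100 donkey
23100 donkey × 4.172 = 96373.2 axe
96373.2 axe × 0.1245 = 11998.4634 copper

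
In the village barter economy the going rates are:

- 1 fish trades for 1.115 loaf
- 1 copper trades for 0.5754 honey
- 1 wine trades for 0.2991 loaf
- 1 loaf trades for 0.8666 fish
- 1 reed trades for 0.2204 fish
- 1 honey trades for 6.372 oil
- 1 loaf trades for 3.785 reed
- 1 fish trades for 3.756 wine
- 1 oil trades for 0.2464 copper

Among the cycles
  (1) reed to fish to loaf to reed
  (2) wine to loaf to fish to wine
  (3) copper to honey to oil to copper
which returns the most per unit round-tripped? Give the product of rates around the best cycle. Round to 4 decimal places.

0.9736

(1) 0.2204 × 1.115 × 3.785 = 0.93015
(2) 0.2991 × 0.8666 × 3.756 = 0.97356
(3) 0.5754 × 6.372 × 0.2464 = 0.90341
Highest is cycle (2) at 0.9736 (≤1, no arbitrage).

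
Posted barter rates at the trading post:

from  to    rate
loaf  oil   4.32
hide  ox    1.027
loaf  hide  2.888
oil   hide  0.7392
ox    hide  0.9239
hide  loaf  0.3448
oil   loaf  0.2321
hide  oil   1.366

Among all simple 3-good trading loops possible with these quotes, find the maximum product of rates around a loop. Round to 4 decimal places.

hide→loaf→oil→hide: 0.3448 × 4.32 × 0.7392 = 1.10107
hide→oil→loaf→hide: 1.366 × 0.2321 × 2.888 = 0.91564
Maximum is hide→loaf→oil→hide at 1.1011; arbitrage exists.

1.1011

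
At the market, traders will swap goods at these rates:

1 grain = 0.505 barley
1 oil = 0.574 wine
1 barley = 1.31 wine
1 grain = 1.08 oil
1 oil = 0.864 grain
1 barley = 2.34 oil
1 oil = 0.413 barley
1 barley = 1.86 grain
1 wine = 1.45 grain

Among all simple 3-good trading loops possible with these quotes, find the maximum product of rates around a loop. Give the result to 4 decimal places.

oil→grain→barley→oil: 0.864 × 0.505 × 2.34 = 1.02099
wine→grain→barley→wine: 1.45 × 0.505 × 1.31 = 0.95925
oil→wine→grain→oil: 0.574 × 1.45 × 1.08 = 0.89888
oil→barley→grain→oil: 0.413 × 1.86 × 1.08 = 0.82963
Maximum is oil→grain→barley→oil at 1.0210; arbitrage exists.

1.0210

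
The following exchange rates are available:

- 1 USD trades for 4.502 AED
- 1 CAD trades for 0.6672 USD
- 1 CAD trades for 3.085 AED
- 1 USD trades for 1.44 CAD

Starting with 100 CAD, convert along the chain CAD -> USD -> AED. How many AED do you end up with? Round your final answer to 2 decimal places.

300.37

100 CAD × 0.6672 = 66.72 USD
66.72 USD × 4.502 = 300.37344 AED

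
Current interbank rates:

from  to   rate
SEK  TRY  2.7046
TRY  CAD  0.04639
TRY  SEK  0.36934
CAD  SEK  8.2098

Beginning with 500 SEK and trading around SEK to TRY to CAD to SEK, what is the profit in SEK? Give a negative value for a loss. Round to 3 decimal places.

15.027

500 SEK × 2.7046 = 1352.3 TRY
1352.3 TRY × 0.04639 = 62.733197 CAD
62.733197 CAD × 8.2098 = 515.0270007306 SEK
Net change: 515.0270007306 − 500 = 15.0270007306 SEK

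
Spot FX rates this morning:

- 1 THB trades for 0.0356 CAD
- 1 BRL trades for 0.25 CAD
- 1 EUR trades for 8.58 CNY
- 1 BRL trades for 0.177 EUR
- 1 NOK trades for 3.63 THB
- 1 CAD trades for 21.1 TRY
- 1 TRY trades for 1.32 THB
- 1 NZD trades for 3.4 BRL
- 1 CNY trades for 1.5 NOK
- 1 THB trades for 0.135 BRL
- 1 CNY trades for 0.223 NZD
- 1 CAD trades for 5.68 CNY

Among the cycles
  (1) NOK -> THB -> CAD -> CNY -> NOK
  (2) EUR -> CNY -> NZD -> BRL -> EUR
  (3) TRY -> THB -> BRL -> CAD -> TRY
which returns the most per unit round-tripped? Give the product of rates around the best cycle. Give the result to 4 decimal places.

1.1514

(1) 3.63 × 0.0356 × 5.68 × 1.5 = 1.10102
(2) 8.58 × 0.223 × 3.4 × 0.177 = 1.15145
(3) 1.32 × 0.135 × 0.25 × 21.1 = 0.94001
Highest is cycle (2) at 1.1514 (>1, arbitrage).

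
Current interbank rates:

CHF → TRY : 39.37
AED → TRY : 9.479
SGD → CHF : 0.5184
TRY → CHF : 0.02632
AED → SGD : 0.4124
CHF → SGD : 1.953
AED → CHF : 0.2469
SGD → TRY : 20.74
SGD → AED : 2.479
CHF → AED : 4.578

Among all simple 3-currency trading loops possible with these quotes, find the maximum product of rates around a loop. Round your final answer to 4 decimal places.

1.1954

SGD→AED→CHF→SGD: 2.479 × 0.2469 × 1.953 = 1.19536
AED→TRY→CHF→AED: 9.479 × 0.02632 × 4.578 = 1.14215
SGD→TRY→CHF→SGD: 20.74 × 0.02632 × 1.953 = 1.06610
SGD→CHF→AED→SGD: 0.5184 × 4.578 × 0.4124 = 0.97872
Maximum is SGD→AED→CHF→SGD at 1.1954; arbitrage exists.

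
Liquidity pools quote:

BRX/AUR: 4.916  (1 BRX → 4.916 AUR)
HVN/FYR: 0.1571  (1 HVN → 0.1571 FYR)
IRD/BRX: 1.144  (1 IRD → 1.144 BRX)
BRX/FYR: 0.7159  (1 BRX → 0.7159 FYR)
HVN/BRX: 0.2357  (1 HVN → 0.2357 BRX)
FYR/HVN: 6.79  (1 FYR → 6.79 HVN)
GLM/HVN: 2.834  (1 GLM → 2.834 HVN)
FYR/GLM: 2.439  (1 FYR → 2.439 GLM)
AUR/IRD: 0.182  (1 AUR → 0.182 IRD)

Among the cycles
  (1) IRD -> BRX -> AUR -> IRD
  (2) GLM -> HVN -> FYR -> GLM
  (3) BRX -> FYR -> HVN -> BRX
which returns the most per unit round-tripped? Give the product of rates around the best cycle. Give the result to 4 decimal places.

(1) 1.144 × 4.916 × 0.182 = 1.02355
(2) 2.834 × 0.1571 × 2.439 = 1.08589
(3) 0.7159 × 6.79 × 0.2357 = 1.14573
Highest is cycle (3) at 1.1457 (>1, arbitrage).

1.1457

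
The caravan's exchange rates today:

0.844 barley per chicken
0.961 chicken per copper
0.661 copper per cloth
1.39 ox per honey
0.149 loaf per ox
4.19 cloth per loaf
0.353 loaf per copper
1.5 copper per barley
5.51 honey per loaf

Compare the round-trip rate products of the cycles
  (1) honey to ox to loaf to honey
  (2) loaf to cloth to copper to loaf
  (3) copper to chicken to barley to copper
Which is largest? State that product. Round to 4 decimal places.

1.2166

(1) 1.39 × 0.149 × 5.51 = 1.14118
(2) 4.19 × 0.661 × 0.353 = 0.97767
(3) 0.961 × 0.844 × 1.5 = 1.21663
Highest is cycle (3) at 1.2166 (>1, arbitrage).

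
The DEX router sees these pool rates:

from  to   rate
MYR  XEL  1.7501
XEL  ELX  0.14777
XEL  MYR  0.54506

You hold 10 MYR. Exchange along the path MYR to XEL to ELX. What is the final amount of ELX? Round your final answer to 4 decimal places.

10 MYR × 1.7501 = 17.501 XEL
17.501 XEL × 0.14777 = 2.58612277 ELX

2.5861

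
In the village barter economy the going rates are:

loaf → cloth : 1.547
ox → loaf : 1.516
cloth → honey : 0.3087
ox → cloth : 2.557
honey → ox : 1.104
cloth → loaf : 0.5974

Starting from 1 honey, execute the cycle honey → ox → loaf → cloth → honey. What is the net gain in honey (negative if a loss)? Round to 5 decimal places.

1 honey × 1.104 = 1.104 ox
1.104 ox × 1.516 = 1.673664 loaf
1.673664 loaf × 1.547 = 2.589158208 cloth
2.589158208 cloth × 0.3087 = 0.7992731388096 honey
Net change: 0.7992731388096 − 1 = -0.2007268611904 honey

-0.20073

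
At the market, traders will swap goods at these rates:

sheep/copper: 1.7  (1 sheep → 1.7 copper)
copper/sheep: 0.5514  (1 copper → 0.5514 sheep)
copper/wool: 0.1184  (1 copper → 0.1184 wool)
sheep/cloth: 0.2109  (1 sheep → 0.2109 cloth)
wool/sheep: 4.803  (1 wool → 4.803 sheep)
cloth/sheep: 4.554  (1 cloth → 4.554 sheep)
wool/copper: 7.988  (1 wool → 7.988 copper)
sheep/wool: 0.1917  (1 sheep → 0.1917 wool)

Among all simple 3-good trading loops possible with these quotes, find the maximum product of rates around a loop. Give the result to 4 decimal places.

copper→wool→sheep→copper: 0.1184 × 4.803 × 1.7 = 0.96675
copper→sheep→wool→copper: 0.5514 × 0.1917 × 7.988 = 0.84436
Maximum is copper→wool→sheep→copper at 0.9667; no arbitrage — every cycle loses value.

0.9667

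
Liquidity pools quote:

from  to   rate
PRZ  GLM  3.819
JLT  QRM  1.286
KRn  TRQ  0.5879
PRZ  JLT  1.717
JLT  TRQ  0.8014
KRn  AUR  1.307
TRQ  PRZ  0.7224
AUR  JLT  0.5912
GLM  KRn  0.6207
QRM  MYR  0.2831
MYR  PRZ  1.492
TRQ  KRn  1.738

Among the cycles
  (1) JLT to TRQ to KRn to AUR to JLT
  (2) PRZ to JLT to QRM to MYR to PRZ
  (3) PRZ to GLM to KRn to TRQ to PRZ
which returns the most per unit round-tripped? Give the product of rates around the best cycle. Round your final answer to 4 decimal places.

1.0762

(1) 0.8014 × 1.738 × 1.307 × 0.5912 = 1.07624
(2) 1.717 × 1.286 × 0.2831 × 1.492 = 0.93265
(3) 3.819 × 0.6207 × 0.5879 × 0.7224 = 1.00673
Highest is cycle (1) at 1.0762 (>1, arbitrage).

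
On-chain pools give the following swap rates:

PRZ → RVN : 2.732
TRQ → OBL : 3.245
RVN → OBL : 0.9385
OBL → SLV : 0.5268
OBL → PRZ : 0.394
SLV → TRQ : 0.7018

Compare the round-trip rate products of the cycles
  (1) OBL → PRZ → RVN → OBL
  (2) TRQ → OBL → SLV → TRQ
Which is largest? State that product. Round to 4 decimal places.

1.1997

(1) 0.394 × 2.732 × 0.9385 = 1.01021
(2) 3.245 × 0.5268 × 0.7018 = 1.19970
Highest is cycle (2) at 1.1997 (>1, arbitrage).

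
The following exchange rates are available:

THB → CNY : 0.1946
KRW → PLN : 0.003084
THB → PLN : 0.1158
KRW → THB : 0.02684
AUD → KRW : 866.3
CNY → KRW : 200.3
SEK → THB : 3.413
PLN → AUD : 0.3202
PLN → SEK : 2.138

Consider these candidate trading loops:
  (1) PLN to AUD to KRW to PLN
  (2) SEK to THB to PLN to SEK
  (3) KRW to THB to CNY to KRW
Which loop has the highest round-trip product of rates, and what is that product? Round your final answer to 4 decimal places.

1.0462

(1) 0.3202 × 866.3 × 0.003084 = 0.85547
(2) 3.413 × 0.1158 × 2.138 = 0.84499
(3) 0.02684 × 0.1946 × 200.3 = 1.04618
Highest is cycle (3) at 1.0462 (>1, arbitrage).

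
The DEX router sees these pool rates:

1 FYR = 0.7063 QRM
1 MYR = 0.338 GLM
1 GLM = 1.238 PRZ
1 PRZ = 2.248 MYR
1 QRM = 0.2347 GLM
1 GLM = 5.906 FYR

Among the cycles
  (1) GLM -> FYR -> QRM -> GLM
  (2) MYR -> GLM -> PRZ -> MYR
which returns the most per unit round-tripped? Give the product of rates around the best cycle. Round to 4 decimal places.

(1) 5.906 × 0.7063 × 0.2347 = 0.97903
(2) 0.338 × 1.238 × 2.248 = 0.94066
Highest is cycle (1) at 0.9790 (≤1, no arbitrage).

0.9790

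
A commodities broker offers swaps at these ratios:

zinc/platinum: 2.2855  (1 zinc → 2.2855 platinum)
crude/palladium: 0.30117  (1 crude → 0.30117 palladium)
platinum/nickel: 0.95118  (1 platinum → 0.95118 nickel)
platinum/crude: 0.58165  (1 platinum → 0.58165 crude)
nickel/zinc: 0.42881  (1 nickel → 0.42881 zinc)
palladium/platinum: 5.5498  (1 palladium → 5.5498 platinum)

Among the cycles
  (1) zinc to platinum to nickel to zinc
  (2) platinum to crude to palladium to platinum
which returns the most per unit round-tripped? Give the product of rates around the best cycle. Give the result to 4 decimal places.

(1) 2.2855 × 0.95118 × 0.42881 = 0.93220
(2) 0.58165 × 0.30117 × 5.5498 = 0.97219
Highest is cycle (2) at 0.9722 (≤1, no arbitrage).

0.9722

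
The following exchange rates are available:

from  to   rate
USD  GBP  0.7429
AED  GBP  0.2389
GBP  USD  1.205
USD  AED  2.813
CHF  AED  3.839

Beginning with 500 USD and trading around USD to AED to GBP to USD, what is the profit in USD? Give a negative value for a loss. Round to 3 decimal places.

-95.105

500 USD × 2.813 = 1406.5 AED
1406.5 AED × 0.2389 = 336.01285 GBP
336.01285 GBP × 1.205 = 404.89548425 USD
Net change: 404.89548425 − 500 = -95.10451575 USD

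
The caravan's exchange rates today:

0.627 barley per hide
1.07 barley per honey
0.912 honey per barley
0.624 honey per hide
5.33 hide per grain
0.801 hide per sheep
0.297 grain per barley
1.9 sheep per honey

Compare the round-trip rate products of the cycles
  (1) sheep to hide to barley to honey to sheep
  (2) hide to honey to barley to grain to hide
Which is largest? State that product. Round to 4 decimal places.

1.0569

(1) 0.801 × 0.627 × 0.912 × 1.9 = 0.87026
(2) 0.624 × 1.07 × 0.297 × 5.33 = 1.05694
Highest is cycle (2) at 1.0569 (>1, arbitrage).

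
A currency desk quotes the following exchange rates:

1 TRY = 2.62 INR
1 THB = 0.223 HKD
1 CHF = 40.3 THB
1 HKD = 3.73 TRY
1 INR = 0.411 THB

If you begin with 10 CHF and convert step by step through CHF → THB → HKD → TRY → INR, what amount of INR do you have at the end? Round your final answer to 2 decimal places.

10 CHF × 40.3 = 403 THB
403 THB × 0.223 = 89.869 HKD
89.869 HKD × 3.73 = 335.21137 TRY
335.21137 TRY × 2.62 = 878.2537894 INR

878.25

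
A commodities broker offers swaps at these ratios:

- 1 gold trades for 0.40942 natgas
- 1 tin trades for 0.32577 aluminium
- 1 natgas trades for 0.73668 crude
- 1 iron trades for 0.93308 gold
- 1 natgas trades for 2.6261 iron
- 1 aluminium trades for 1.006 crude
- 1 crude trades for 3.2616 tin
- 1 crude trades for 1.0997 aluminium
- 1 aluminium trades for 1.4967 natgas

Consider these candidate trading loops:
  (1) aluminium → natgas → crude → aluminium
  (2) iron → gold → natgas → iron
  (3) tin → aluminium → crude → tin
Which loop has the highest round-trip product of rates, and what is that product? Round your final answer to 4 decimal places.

(1) 1.4967 × 0.73668 × 1.0997 = 1.21252
(2) 0.93308 × 0.40942 × 2.6261 = 1.00323
(3) 0.32577 × 1.006 × 3.2616 = 1.06891
Highest is cycle (1) at 1.2125 (>1, arbitrage).

1.2125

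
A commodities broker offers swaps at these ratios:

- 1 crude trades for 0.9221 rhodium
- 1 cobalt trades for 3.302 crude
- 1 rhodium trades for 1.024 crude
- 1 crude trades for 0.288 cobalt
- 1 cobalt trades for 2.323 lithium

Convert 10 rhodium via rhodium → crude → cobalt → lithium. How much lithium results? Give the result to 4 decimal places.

10 rhodium × 1.024 = 10.24 crude
10.24 crude × 0.288 = 2.94912 cobalt
2.94912 cobalt × 2.323 = 6.85080576 lithium

6.8508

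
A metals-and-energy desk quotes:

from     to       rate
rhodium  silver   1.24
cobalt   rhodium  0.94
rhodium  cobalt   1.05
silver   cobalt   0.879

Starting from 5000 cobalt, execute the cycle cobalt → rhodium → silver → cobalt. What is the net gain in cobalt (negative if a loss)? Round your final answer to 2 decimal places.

122.81

5000 cobalt × 0.94 = 4700 rhodium
4700 rhodium × 1.24 = 5828 silver
5828 silver × 0.879 = 5122.812 cobalt
Net change: 5122.812 − 5000 = 122.812 cobalt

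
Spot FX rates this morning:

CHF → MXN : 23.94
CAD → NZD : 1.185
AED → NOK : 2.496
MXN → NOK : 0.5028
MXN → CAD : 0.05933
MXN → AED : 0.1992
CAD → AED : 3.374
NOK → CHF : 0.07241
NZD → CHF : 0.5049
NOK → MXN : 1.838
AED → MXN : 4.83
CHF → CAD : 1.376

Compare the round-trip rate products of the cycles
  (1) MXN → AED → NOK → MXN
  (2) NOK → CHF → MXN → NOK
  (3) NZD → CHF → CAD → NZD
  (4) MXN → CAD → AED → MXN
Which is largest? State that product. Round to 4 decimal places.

(1) 0.1992 × 2.496 × 1.838 = 0.91386
(2) 0.07241 × 23.94 × 0.5028 = 0.87160
(3) 0.5049 × 1.376 × 1.185 = 0.82327
(4) 0.05933 × 3.374 × 4.83 = 0.96687
Highest is cycle (4) at 0.9669 (≤1, no arbitrage).

0.9669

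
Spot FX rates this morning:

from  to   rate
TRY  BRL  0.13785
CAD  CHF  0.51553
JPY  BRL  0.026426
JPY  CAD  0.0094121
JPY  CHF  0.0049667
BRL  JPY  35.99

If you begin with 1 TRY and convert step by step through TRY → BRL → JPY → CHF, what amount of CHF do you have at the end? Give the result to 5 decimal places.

0.02464

1 TRY × 0.13785 = 0.13785 BRL
0.13785 BRL × 35.99 = 4.9612215 JPY
4.9612215 JPY × 0.0049667 = 0.02464089882405 CHF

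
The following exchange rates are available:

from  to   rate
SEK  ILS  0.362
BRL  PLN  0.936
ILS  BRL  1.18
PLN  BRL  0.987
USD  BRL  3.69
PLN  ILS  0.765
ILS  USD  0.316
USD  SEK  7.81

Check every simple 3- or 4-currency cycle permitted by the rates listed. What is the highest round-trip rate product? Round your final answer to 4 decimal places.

0.8934

SEK→ILS→USD→SEK: 0.362 × 0.316 × 7.81 = 0.89340
ILS→BRL→PLN→ILS: 1.18 × 0.936 × 0.765 = 0.84493
ILS→USD→BRL→PLN→ILS: 0.316 × 3.69 × 0.936 × 0.765 = 0.83493
Maximum is SEK→ILS→USD→SEK at 0.8934; no arbitrage — every cycle loses value.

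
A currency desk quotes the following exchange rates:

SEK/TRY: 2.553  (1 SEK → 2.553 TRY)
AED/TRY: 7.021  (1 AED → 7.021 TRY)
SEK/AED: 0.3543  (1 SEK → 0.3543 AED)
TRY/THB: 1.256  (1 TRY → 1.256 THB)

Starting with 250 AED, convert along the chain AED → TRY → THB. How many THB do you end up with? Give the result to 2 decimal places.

2204.59

250 AED × 7.021 = 1755.25 TRY
1755.25 TRY × 1.256 = 2204.594 THB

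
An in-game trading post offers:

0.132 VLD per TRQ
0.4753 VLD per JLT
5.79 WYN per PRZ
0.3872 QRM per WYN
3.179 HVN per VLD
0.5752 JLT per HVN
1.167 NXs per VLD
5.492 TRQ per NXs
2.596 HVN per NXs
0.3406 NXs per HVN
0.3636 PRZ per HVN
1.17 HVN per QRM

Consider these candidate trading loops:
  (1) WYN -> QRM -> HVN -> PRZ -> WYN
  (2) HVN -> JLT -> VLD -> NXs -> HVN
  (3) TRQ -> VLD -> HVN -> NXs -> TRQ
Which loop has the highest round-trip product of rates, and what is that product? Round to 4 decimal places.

0.9537

(1) 0.3872 × 1.17 × 0.3636 × 5.79 = 0.95373
(2) 0.5752 × 0.4753 × 1.167 × 2.596 = 0.82825
(3) 0.132 × 3.179 × 0.3406 × 5.492 = 0.78495
Highest is cycle (1) at 0.9537 (≤1, no arbitrage).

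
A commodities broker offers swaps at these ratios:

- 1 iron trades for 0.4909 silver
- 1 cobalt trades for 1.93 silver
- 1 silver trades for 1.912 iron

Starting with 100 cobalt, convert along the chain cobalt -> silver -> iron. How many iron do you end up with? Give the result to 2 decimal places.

369.02

100 cobalt × 1.93 = 193 silver
193 silver × 1.912 = 369.016 iron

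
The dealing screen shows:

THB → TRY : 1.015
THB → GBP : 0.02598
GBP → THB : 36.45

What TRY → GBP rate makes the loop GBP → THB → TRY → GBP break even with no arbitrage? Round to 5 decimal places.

Known legs of the cycle: 36.45 × 1.015 = 36.99675
For no arbitrage the full-cycle product must be 1, so the missing rate is 1 / 36.99675 ≈ 0.0270294.

0.02703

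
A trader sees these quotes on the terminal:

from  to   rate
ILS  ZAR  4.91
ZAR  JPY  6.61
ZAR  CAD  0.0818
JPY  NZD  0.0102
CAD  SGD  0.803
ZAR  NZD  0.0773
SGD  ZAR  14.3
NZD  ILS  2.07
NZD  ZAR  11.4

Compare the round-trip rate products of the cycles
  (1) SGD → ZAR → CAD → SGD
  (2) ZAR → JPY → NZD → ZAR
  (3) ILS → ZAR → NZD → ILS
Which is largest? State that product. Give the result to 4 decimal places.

(1) 14.3 × 0.0818 × 0.803 = 0.93930
(2) 6.61 × 0.0102 × 11.4 = 0.76861
(3) 4.91 × 0.0773 × 2.07 = 0.78565
Highest is cycle (1) at 0.9393 (≤1, no arbitrage).

0.9393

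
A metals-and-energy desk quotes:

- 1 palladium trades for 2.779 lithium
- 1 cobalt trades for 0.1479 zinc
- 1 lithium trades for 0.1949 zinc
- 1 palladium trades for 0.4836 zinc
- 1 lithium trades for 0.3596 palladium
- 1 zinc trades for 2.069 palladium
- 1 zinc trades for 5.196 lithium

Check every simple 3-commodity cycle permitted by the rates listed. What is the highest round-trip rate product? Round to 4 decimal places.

zinc→palladium→lithium→zinc: 2.069 × 2.779 × 0.1949 = 1.12063
zinc→lithium→palladium→zinc: 5.196 × 0.3596 × 0.4836 = 0.90360
Maximum is zinc→palladium→lithium→zinc at 1.1206; arbitrage exists.

1.1206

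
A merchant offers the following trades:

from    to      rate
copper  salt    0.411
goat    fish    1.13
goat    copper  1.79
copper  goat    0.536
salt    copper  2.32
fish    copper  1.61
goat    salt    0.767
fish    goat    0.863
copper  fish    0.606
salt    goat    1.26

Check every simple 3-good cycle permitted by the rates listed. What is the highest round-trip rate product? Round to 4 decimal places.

goat→fish→copper→goat: 1.13 × 1.61 × 0.536 = 0.97514
goat→salt→copper→goat: 0.767 × 2.32 × 0.536 = 0.95378
goat→copper→fish→goat: 1.79 × 0.606 × 0.863 = 0.93613
goat→copper→salt→goat: 1.79 × 0.411 × 1.26 = 0.92697
Maximum is goat→fish→copper→goat at 0.9751; no arbitrage — every cycle loses value.

0.9751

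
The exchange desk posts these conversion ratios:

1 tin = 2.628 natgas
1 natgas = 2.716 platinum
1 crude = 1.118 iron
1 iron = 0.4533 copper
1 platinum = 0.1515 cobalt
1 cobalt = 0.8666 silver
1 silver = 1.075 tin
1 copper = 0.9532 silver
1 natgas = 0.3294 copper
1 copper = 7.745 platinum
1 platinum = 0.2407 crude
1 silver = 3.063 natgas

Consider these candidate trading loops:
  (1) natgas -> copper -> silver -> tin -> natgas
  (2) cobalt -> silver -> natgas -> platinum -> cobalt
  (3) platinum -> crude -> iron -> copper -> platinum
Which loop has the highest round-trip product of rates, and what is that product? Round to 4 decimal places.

1.0922

(1) 0.3294 × 0.9532 × 1.075 × 2.628 = 0.88704
(2) 0.8666 × 3.063 × 2.716 × 0.1515 = 1.09221
(3) 0.2407 × 1.118 × 0.4533 × 7.745 = 0.94477
Highest is cycle (2) at 1.0922 (>1, arbitrage).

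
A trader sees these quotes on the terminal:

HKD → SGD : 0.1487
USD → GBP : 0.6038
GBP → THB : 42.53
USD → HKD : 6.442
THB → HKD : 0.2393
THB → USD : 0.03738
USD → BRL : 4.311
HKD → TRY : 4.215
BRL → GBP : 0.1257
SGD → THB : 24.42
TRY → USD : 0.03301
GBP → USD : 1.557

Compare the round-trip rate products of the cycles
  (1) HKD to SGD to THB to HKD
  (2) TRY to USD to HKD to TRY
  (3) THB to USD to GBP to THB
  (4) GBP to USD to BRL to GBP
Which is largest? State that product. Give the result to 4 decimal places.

(1) 0.1487 × 24.42 × 0.2393 = 0.86896
(2) 0.03301 × 6.442 × 4.215 = 0.89632
(3) 0.03738 × 0.6038 × 42.53 = 0.95990
(4) 1.557 × 4.311 × 0.1257 = 0.84373
Highest is cycle (3) at 0.9599 (≤1, no arbitrage).

0.9599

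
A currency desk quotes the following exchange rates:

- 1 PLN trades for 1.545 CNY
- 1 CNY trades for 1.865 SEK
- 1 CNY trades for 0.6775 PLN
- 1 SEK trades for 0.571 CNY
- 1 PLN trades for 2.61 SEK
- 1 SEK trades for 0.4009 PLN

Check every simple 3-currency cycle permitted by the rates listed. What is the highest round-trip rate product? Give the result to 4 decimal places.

1.1552

PLN→CNY→SEK→PLN: 1.545 × 1.865 × 0.4009 = 1.15516
PLN→SEK→CNY→PLN: 2.61 × 0.571 × 0.6775 = 1.00969
Maximum is PLN→CNY→SEK→PLN at 1.1552; arbitrage exists.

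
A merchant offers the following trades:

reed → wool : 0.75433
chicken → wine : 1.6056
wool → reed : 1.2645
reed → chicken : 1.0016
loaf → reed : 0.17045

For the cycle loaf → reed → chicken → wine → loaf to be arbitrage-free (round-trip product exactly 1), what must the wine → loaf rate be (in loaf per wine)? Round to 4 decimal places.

3.6481

Known legs of the cycle: 0.17045 × 1.0016 × 1.6056 = 0.274112399232
For no arbitrage the full-cycle product must be 1, so the missing rate is 1 / 0.274112399232 ≈ 3.648139.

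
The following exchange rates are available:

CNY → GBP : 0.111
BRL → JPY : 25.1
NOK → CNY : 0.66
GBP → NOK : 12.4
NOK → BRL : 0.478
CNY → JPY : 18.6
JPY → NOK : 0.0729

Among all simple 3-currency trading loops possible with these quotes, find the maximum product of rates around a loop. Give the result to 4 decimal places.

NOK→CNY→GBP→NOK: 0.66 × 0.111 × 12.4 = 0.90842
NOK→CNY→JPY→NOK: 0.66 × 18.6 × 0.0729 = 0.89492
NOK→BRL→JPY→NOK: 0.478 × 25.1 × 0.0729 = 0.87464
Maximum is NOK→CNY→GBP→NOK at 0.9084; no arbitrage — every cycle loses value.

0.9084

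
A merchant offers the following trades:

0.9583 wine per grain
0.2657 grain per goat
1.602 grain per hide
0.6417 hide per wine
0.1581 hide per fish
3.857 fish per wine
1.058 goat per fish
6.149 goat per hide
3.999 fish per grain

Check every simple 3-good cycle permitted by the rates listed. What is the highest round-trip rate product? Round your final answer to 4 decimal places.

1.1242

fish→goat→grain→fish: 1.058 × 0.2657 × 3.999 = 1.12416
fish→hide→grain→fish: 0.1581 × 1.602 × 3.999 = 1.01285
wine→hide→grain→wine: 0.6417 × 1.602 × 0.9583 = 0.98514
Maximum is fish→goat→grain→fish at 1.1242; arbitrage exists.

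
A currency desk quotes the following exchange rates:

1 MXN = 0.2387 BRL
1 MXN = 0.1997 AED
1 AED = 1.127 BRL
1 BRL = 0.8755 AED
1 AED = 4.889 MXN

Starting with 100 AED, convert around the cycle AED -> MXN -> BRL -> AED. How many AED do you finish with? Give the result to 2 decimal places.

100 AED × 4.889 = 488.9 MXN
488.9 MXN × 0.2387 = 116.70043 BRL
116.70043 BRL × 0.8755 = 102.171226465 AED

102.17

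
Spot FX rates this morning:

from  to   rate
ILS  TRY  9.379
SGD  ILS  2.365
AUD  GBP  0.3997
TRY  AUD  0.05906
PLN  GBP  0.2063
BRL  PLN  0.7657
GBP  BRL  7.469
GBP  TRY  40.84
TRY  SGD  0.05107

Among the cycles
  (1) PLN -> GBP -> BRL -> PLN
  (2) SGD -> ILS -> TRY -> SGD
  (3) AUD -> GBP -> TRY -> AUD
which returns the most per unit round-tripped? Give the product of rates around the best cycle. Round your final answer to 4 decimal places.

(1) 0.2063 × 7.469 × 0.7657 = 1.17983
(2) 2.365 × 9.379 × 0.05107 = 1.13280
(3) 0.3997 × 40.84 × 0.05906 = 0.96408
Highest is cycle (1) at 1.1798 (>1, arbitrage).

1.1798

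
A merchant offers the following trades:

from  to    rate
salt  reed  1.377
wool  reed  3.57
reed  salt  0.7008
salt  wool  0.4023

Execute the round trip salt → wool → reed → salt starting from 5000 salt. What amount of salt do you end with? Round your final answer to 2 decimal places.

5000 salt × 0.4023 = 2011.5 wool
2011.5 wool × 3.57 = 7181.055 reed
7181.055 reed × 0.7008 = 5032.483344 salt

5032.48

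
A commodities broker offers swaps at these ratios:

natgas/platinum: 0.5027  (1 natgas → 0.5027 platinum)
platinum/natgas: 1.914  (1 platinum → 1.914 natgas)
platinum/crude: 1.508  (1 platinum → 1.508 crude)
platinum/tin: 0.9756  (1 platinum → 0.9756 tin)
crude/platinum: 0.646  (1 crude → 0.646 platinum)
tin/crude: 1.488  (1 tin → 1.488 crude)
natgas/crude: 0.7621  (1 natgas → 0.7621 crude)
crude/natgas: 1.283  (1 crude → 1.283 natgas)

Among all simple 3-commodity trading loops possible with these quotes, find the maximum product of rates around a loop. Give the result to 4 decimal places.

0.9726

crude→natgas→platinum→crude: 1.283 × 0.5027 × 1.508 = 0.97261
crude→platinum→natgas→crude: 0.646 × 1.914 × 0.7621 = 0.94229
crude→platinum→tin→crude: 0.646 × 0.9756 × 1.488 = 0.93779
Maximum is crude→natgas→platinum→crude at 0.9726; no arbitrage — every cycle loses value.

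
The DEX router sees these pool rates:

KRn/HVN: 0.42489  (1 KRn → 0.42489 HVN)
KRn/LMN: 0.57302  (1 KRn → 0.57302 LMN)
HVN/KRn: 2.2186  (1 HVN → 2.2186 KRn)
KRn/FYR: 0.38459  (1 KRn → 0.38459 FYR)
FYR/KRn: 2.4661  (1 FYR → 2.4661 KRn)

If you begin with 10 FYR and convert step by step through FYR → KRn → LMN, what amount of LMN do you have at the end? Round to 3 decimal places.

14.131

10 FYR × 2.4661 = 24.661 KRn
24.661 KRn × 0.57302 = 14.13124622 LMN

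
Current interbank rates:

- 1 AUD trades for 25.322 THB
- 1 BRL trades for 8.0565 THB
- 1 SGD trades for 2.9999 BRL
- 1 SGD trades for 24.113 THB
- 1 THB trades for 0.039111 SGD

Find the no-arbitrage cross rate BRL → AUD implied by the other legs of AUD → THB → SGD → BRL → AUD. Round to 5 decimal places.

Known legs of the cycle: 25.322 × 0.039111 × 2.9999 = 2.9710071891258
For no arbitrage the full-cycle product must be 1, so the missing rate is 1 / 2.9710071891258 ≈ 0.3365862.

0.33659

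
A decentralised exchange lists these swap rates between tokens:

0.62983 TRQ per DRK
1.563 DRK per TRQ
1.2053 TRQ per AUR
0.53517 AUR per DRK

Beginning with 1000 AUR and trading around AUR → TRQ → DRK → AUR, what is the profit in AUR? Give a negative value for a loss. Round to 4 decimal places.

8.1981

1000 AUR × 1.2053 = 1205.3 TRQ
1205.3 TRQ × 1.563 = 1883.8839 DRK
1883.8839 DRK × 0.53517 = 1008.198146763 AUR
Net change: 1008.198146763 − 1000 = 8.198146763 AUR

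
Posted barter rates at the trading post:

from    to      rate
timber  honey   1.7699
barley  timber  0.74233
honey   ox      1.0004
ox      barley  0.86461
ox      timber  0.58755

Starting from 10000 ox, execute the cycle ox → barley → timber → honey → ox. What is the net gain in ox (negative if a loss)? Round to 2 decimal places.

1364.22

10000 ox × 0.86461 = 8646.1 barley
8646.1 barley × 0.74233 = 6418.259413 timber
6418.259413 timber × 1.7699 = 11359.6773350687 honey
11359.6773350687 honey × 1.0004 = 11364.22120600272748 ox
Net change: 11364.22120600272748 − 10000 = 1364.22120600272748 ox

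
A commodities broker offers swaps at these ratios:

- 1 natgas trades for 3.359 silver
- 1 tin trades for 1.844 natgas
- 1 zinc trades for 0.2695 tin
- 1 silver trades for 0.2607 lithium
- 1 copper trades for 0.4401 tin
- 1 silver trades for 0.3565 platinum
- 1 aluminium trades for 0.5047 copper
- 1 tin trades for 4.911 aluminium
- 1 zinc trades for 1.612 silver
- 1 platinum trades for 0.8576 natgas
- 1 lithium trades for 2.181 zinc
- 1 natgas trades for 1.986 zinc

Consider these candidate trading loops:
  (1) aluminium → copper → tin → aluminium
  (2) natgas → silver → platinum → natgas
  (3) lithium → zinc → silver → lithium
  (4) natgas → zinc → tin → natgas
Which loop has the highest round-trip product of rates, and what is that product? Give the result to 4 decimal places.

(1) 0.5047 × 0.4401 × 4.911 = 1.09082
(2) 3.359 × 0.3565 × 0.8576 = 1.02696
(3) 2.181 × 1.612 × 0.2607 = 0.91656
(4) 1.986 × 0.2695 × 1.844 = 0.98696
Highest is cycle (1) at 1.0908 (>1, arbitrage).

1.0908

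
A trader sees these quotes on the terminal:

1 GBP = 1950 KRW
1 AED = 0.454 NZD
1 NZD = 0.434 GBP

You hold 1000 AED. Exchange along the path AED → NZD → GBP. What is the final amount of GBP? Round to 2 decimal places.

1000 AED × 0.454 = 454 NZD
454 NZD × 0.434 = 197.036 GBP

197.04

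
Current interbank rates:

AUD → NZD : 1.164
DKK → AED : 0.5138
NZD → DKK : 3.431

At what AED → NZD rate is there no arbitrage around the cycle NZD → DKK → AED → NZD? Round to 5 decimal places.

Known legs of the cycle: 3.431 × 0.5138 = 1.7628478
For no arbitrage the full-cycle product must be 1, so the missing rate is 1 / 1.7628478 ≈ 0.5672639.

0.56726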